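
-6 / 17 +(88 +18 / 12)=3031 / 34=89.15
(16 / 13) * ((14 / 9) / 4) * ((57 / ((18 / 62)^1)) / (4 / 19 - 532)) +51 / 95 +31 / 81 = 0.74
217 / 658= 0.33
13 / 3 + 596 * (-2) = -1187.67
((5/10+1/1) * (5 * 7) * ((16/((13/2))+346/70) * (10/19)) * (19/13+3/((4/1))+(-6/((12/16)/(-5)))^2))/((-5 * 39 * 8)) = -14773065/70304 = -210.13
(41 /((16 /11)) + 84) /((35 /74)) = 237.20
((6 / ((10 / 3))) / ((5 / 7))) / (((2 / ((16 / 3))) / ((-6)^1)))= -1008 / 25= -40.32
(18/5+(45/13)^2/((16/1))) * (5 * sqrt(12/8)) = 58797 * sqrt(6)/5408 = 26.63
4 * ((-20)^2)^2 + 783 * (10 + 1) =648613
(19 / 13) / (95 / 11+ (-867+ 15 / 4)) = -836 / 488839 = -0.00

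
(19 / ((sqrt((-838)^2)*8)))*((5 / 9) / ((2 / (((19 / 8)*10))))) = 0.02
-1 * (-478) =478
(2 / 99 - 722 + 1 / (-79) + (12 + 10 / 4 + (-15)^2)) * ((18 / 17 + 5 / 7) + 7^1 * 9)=-29086704538 / 930699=-31252.54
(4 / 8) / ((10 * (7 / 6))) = 3 / 70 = 0.04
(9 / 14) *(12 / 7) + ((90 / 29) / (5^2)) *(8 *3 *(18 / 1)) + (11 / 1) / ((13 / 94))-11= 11385657 / 92365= 123.27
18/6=3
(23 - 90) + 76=9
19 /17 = 1.12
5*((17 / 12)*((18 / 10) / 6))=17 / 8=2.12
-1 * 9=-9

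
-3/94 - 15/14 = -363/329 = -1.10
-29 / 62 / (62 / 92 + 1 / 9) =-6003 / 10075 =-0.60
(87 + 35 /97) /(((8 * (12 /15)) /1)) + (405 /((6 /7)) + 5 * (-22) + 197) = 889529 /1552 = 573.15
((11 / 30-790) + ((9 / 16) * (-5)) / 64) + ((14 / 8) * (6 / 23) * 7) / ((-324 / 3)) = -836962927 / 1059840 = -789.71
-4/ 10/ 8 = -1/ 20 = -0.05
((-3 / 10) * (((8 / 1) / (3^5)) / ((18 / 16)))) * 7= -224 / 3645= -0.06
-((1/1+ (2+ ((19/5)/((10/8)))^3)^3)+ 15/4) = -415963848162859579/15258789062500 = -27260.61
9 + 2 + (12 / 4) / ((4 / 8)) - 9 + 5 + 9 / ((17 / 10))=18.29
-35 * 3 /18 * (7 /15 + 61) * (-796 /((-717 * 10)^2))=642173 /115670025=0.01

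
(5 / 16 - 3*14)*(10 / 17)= -3335 / 136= -24.52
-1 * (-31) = 31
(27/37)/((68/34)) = 27/74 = 0.36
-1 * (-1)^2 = -1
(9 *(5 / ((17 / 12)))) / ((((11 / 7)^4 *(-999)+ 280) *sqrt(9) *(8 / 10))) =-540225 / 237219343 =-0.00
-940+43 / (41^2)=-939.97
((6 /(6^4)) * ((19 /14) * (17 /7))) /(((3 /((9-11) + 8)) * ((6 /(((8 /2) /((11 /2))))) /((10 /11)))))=1615 /480249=0.00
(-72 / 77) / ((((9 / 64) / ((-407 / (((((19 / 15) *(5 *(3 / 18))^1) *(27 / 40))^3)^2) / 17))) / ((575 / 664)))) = 356935270400000000 / 338746009478373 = 1053.70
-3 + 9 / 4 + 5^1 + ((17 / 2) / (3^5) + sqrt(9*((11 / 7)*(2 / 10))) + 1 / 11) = 3*sqrt(385) / 35 + 46787 / 10692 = 6.06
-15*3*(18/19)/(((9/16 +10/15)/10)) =-388800/1121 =-346.83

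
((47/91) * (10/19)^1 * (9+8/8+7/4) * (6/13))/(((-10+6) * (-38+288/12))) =33135/1258712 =0.03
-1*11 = -11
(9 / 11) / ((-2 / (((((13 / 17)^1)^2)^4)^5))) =-3250697832760783013369287898772061408898858409 / 363395492389171132062343618249694848637488001990422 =-0.00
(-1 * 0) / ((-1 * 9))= 0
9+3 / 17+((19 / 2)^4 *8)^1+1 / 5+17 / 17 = 11079049 / 170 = 65170.88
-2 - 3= -5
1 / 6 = 0.17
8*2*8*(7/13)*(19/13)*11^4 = 249248384/169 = 1474842.51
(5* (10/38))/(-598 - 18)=-25/11704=-0.00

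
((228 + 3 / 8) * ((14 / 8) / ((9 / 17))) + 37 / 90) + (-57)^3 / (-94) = 184458839 / 67680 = 2725.46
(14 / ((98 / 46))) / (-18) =-23 / 63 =-0.37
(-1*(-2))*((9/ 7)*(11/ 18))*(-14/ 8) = -11/ 4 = -2.75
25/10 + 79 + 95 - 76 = 100.50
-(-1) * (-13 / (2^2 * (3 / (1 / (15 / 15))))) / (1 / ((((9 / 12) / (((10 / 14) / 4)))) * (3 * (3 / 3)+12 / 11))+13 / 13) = -819 / 800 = -1.02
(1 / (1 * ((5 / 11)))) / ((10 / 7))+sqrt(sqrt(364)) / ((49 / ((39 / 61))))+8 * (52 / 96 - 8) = -8719 / 150+39 * sqrt(2) * 91^(1 / 4) / 2989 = -58.07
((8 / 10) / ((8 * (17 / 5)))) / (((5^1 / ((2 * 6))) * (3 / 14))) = 28 / 85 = 0.33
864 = 864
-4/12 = -1/3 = -0.33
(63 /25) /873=7 /2425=0.00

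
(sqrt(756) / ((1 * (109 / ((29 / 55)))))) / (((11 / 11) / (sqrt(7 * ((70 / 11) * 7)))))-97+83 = -14+8526 * sqrt(330) / 65945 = -11.65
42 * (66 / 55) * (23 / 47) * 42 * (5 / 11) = 243432 / 517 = 470.85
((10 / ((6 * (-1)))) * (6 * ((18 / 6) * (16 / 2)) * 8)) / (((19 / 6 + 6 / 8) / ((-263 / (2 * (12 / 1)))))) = 252480 / 47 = 5371.91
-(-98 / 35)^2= -196 / 25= -7.84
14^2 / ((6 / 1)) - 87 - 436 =-1471 / 3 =-490.33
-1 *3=-3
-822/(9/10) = -2740/3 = -913.33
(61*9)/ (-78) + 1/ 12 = -6.96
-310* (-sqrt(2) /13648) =0.03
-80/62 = -40/31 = -1.29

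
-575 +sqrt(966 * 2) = -531.05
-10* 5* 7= -350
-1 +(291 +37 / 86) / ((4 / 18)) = 225395 / 172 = 1310.44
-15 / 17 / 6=-5 / 34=-0.15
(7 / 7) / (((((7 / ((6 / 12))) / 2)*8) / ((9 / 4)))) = 9 / 224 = 0.04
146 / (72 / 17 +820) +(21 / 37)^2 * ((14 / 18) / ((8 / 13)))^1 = 22415593 / 38364856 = 0.58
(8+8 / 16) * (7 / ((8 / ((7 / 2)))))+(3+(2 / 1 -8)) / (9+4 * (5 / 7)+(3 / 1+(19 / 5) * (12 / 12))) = 540589 / 20896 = 25.87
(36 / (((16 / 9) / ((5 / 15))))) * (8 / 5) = 54 / 5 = 10.80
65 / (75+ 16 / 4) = 65 / 79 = 0.82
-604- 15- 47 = -666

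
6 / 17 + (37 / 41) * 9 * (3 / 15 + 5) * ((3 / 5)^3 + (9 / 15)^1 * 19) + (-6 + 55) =235213447 / 435625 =539.94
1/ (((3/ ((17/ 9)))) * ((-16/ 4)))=-17/ 108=-0.16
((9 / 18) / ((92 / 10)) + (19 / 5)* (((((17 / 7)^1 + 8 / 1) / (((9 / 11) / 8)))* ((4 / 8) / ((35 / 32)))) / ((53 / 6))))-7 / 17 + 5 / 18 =18253195139 / 913884300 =19.97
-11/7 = -1.57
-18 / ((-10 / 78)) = 702 / 5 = 140.40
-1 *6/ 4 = -3/ 2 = -1.50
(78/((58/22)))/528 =13/232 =0.06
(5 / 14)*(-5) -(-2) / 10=-111 / 70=-1.59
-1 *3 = -3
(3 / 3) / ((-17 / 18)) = -18 / 17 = -1.06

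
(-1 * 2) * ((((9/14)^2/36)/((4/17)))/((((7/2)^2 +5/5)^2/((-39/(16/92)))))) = 137241/1101128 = 0.12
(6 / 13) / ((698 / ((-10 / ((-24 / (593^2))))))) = 1758245 / 18148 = 96.88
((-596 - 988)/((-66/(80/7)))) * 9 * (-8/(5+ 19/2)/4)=-69120/203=-340.49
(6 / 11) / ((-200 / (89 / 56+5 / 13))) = -4311 / 800800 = -0.01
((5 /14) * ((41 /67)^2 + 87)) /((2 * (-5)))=-14008 /4489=-3.12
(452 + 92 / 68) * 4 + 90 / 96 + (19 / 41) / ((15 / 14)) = 303576697 / 167280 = 1814.78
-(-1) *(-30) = -30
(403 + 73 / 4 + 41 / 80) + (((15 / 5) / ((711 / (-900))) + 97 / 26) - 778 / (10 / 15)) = -61234193 / 82160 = -745.30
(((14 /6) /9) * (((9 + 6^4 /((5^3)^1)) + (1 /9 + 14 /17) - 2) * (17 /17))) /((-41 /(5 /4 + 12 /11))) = -126188699 /465770250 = -0.27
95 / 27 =3.52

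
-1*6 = -6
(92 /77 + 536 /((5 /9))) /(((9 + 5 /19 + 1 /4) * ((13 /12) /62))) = 7009721984 /1206205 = 5811.39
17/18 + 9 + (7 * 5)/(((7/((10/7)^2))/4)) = 44771/882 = 50.76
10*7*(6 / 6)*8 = 560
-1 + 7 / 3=4 / 3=1.33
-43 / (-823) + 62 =51069 / 823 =62.05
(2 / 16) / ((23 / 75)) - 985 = -181165 / 184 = -984.59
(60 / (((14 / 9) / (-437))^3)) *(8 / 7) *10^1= -36502540342200 / 2401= -15203057202.08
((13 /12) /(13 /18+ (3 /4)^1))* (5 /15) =13 /53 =0.25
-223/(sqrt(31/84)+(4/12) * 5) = -93660/607+1338 * sqrt(651)/607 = -98.06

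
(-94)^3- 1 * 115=-830699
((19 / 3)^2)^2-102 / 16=1038437 / 648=1602.53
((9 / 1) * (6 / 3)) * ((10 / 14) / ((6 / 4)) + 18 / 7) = 384 / 7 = 54.86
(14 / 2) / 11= 7 / 11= 0.64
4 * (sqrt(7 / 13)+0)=4 * sqrt(91) / 13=2.94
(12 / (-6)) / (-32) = 1 / 16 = 0.06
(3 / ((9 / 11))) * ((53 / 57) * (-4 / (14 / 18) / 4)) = -4.38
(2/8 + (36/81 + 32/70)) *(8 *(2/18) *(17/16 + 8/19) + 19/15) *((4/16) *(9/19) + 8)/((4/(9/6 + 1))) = 3957975407/261999360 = 15.11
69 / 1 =69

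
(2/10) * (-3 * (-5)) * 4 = 12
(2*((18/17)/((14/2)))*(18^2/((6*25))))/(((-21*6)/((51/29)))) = -324/35525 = -0.01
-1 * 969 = -969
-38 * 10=-380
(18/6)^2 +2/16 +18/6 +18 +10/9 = 2249/72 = 31.24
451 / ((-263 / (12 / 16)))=-1353 / 1052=-1.29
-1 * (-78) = 78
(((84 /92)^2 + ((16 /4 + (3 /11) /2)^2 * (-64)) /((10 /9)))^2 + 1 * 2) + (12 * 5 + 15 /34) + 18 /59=199235113774184618299 /205472176862150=969645.22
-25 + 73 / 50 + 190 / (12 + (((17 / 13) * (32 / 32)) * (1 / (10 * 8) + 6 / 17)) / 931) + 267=21520136603 / 82995550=259.29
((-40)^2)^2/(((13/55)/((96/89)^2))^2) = 657733976064000000/10603438729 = 62030251.97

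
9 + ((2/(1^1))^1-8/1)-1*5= -2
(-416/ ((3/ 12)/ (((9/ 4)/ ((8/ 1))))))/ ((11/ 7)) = -3276/ 11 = -297.82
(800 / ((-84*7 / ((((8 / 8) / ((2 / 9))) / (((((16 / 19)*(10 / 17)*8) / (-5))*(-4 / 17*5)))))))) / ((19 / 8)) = -4335 / 1568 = -2.76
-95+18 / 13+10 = -1087 / 13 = -83.62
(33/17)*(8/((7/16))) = 4224/119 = 35.50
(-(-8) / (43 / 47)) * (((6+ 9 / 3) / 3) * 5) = 5640 / 43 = 131.16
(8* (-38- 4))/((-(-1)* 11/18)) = -6048/11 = -549.82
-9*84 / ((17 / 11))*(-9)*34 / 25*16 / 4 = 23950.08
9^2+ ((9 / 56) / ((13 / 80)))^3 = 61768251 / 753571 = 81.97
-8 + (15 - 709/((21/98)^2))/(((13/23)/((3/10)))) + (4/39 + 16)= -3189907/390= -8179.25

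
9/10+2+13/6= 76/15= 5.07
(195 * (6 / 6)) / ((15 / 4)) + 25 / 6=337 / 6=56.17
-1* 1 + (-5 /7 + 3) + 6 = 51 /7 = 7.29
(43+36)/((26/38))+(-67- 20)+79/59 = 22857/767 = 29.80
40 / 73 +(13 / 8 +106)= 63173 / 584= 108.17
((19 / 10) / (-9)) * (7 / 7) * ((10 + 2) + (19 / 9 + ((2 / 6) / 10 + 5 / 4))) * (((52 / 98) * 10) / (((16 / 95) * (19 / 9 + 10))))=-13004303 / 1538208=-8.45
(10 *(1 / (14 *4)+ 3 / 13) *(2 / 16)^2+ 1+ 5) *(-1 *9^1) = -1266129 / 23296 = -54.35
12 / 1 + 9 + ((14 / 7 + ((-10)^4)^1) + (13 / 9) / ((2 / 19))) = 180661 / 18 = 10036.72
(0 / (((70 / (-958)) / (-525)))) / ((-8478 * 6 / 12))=0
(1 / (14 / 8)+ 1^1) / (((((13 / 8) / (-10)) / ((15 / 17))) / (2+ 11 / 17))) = -594000 / 26299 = -22.59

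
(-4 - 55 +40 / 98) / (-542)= 2871 / 26558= 0.11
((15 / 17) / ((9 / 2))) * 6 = 20 / 17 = 1.18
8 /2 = 4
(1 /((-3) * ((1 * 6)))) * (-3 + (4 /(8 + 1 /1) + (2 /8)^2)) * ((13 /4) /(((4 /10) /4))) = 23335 /5184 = 4.50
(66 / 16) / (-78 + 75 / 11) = -121 / 2088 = -0.06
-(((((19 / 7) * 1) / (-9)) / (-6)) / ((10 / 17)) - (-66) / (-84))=0.70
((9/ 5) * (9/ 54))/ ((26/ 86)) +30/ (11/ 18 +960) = 2300739/ 2247830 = 1.02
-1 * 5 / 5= -1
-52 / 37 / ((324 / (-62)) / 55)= 44330 / 2997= 14.79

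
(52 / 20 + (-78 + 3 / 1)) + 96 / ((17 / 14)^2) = -10538 / 1445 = -7.29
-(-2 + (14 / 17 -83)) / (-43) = -1431 / 731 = -1.96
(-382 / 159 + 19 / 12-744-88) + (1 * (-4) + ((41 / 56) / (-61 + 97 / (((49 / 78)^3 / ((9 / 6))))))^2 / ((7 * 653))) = -21285916041778080865103911 / 25436697066380290590912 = -836.82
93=93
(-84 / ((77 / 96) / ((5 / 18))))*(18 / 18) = -29.09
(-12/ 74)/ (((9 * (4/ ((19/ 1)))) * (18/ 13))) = -247/ 3996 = -0.06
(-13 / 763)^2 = 169 / 582169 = 0.00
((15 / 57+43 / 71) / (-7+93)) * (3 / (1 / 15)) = 0.45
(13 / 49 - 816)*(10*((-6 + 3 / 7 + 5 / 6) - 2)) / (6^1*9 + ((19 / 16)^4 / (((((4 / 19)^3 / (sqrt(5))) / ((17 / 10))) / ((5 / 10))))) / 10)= 143279400205384270479360000 / 61560811261538847401633 - 144193431577145027801907200*sqrt(5) / 184682433784616542204899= 581.60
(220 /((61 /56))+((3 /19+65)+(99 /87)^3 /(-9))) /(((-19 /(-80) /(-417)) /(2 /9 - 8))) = 5873929180924000 /1611210507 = 3645662.16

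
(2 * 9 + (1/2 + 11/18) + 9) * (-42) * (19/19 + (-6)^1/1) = 17710/3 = 5903.33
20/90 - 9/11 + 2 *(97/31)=17377/3069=5.66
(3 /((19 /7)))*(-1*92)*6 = -11592 /19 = -610.11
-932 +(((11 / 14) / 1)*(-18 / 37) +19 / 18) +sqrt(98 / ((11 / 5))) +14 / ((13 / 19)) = -55203893 / 60606 +7*sqrt(110) / 11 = -904.19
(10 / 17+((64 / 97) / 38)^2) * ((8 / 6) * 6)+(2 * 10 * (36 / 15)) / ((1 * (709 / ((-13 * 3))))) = 84661711680 / 40939810397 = 2.07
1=1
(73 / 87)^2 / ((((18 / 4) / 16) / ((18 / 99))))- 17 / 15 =-2540929 / 3746655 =-0.68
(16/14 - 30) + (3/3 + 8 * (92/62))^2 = 920285/6727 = 136.80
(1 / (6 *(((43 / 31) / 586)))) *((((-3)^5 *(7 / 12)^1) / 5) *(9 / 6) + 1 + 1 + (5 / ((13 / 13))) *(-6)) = -25623143 / 5160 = -4965.73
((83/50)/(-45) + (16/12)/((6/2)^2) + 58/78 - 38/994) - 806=-35115456289/43611750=-805.18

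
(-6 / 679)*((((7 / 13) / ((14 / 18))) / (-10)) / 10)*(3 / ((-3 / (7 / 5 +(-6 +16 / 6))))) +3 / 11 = 6623121 / 24274250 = 0.27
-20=-20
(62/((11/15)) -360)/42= -505/77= -6.56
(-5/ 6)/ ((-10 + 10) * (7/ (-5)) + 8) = -5/ 48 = -0.10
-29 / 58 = -1 / 2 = -0.50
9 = 9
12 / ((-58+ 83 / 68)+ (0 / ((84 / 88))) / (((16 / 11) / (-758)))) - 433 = -557543 / 1287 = -433.21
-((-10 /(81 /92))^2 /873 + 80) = -459066640 /5727753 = -80.15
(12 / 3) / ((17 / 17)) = 4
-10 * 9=-90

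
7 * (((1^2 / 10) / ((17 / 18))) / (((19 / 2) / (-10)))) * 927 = -233604 / 323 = -723.23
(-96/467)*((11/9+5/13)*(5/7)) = -30080/127491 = -0.24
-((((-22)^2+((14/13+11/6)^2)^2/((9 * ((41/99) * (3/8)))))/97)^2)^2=-8614580371359871424646845367120555653719140625/9286692765801423191513479700365515493594896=-927.63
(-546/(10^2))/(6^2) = -0.15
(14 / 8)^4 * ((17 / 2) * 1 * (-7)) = -285719 / 512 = -558.04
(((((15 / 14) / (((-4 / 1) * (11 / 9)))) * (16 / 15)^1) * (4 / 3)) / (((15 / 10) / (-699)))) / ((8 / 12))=217.87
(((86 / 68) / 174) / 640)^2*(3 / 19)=1849 / 90792217804800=0.00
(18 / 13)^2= 324 / 169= 1.92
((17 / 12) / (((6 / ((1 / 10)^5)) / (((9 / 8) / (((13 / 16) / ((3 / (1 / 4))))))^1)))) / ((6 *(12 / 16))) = 17 / 1950000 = 0.00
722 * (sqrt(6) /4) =442.13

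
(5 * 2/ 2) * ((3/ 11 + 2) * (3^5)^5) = 105911076180375/ 11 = 9628279652761.36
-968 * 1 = -968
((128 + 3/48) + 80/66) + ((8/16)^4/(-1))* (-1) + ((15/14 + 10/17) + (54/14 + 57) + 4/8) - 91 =101.35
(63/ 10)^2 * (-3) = -11907/ 100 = -119.07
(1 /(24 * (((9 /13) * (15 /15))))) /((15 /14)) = 91 /1620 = 0.06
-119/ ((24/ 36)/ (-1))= 357/ 2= 178.50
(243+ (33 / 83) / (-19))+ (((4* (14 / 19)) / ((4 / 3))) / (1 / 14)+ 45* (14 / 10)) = 336.93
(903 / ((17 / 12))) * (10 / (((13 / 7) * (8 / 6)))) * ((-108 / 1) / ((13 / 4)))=-245760480 / 2873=-85541.41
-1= -1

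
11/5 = 2.20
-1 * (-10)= 10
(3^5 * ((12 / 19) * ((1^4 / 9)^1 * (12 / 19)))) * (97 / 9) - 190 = -26686 / 361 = -73.92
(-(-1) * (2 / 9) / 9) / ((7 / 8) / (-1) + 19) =16 / 11745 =0.00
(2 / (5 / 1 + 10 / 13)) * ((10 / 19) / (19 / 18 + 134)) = 24 / 17765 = 0.00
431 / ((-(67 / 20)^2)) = -172400 / 4489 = -38.40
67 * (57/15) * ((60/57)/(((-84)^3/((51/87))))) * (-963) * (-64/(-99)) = 487492/2954259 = 0.17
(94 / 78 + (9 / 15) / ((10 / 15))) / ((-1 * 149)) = -821 / 58110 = -0.01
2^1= 2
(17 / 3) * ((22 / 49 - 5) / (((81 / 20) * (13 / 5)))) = -379100 / 154791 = -2.45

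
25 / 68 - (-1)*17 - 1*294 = -18811 / 68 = -276.63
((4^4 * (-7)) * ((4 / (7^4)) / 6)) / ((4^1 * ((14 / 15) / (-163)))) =52160 / 2401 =21.72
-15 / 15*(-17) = 17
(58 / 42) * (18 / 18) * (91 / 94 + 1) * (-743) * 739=-2945798105 / 1974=-1492298.94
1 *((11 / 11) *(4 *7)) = 28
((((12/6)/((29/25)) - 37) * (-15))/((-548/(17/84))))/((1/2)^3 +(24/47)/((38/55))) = -0.23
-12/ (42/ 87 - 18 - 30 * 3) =174/ 1559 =0.11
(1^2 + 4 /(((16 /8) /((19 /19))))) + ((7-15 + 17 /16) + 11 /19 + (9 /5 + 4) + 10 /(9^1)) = 48599 /13680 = 3.55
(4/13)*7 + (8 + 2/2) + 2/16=1173/104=11.28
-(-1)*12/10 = 1.20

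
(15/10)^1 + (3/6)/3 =5/3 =1.67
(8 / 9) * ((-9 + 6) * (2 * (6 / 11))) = -32 / 11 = -2.91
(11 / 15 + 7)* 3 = 116 / 5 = 23.20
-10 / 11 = -0.91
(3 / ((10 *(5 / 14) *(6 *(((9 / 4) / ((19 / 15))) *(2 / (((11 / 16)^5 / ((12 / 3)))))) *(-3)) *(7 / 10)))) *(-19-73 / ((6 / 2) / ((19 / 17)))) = 1802321741 / 54145843200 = 0.03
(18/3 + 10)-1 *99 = -83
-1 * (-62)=62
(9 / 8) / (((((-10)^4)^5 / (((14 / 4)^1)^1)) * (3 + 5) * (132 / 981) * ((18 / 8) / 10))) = 2289 / 14080000000000000000000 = 0.00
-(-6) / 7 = 6 / 7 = 0.86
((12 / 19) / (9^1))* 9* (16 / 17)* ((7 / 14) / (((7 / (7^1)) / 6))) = 576 / 323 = 1.78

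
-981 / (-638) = 981 / 638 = 1.54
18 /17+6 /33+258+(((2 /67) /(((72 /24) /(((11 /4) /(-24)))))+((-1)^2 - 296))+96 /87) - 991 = -53663509189 /52321104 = -1025.66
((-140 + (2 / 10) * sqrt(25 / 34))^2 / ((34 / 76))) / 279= 12661619 / 80631 - 5320 * sqrt(34) / 80631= 156.65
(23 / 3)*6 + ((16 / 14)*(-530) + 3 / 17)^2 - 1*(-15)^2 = 5189964662 / 14161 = 366497.05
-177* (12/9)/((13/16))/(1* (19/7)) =-26432/247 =-107.01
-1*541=-541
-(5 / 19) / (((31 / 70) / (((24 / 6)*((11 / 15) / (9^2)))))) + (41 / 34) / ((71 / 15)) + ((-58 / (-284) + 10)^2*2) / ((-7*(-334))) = 0.32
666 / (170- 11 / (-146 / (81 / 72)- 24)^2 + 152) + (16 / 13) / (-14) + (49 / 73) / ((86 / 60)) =431418268765882 / 176181430770709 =2.45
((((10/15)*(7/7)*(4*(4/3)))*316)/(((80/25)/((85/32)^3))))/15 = 438.69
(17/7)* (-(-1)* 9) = 21.86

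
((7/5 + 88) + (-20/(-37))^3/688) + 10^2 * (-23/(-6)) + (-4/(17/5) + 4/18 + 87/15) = 795757188992/1666230435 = 477.58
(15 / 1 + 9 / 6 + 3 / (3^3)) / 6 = 2.77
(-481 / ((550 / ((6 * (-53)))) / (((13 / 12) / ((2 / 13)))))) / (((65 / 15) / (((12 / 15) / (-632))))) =-0.57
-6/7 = -0.86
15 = 15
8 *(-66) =-528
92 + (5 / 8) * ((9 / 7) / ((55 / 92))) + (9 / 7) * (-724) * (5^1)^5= -63994375 / 22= -2908835.23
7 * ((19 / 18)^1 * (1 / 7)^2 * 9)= 19 / 14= 1.36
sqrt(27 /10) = 3*sqrt(30) /10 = 1.64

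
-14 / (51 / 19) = -266 / 51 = -5.22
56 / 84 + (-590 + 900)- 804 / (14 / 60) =-65836 / 21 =-3135.05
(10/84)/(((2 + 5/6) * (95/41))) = 41/2261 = 0.02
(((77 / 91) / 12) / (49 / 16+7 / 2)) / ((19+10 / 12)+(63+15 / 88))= 3872 / 29911245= 0.00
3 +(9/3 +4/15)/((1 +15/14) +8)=7031/2115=3.32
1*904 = 904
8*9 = 72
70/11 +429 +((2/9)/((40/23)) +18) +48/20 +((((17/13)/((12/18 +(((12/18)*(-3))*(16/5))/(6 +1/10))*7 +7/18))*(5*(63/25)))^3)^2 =8930537276432789561858643905560901/63935492842009037300095687500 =139680.43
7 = 7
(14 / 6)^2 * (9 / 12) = 49 / 12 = 4.08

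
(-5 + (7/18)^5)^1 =-9431033/1889568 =-4.99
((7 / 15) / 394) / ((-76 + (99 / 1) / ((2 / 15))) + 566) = 7 / 7284075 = 0.00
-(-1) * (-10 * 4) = -40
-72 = -72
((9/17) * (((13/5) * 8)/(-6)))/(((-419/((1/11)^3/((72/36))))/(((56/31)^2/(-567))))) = -11648/1229980301055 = -0.00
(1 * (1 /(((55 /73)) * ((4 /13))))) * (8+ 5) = 12337 /220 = 56.08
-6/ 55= -0.11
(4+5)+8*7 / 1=65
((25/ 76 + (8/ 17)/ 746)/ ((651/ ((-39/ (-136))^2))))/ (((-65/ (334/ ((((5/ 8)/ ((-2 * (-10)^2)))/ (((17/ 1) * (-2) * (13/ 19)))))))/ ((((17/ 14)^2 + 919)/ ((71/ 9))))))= -21835571830417917/ 117513572784524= -185.81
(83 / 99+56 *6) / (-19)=-33347 / 1881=-17.73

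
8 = 8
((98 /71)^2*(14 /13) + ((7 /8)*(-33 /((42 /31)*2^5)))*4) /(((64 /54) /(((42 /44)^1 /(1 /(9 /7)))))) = -0.63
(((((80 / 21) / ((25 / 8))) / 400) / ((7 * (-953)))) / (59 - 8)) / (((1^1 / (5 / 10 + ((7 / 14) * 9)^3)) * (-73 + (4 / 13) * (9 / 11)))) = 0.00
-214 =-214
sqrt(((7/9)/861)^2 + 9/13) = sqrt(143377702)/14391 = 0.83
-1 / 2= -0.50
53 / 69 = 0.77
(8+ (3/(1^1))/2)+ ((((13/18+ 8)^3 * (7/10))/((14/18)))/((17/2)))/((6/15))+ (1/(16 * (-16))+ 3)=66323311/352512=188.14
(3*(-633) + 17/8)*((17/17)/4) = -15175/32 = -474.22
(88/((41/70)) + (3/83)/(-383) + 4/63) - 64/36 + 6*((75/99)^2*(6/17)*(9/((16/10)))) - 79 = 76.37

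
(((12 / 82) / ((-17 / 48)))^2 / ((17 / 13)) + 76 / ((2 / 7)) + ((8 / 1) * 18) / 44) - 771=-45568196815 / 90846283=-501.60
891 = 891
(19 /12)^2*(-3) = -7.52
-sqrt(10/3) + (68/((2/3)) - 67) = 35 - sqrt(30)/3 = 33.17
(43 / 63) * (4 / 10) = 86 / 315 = 0.27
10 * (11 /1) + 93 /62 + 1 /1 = 225 /2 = 112.50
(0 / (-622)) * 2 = 0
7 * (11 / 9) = 77 / 9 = 8.56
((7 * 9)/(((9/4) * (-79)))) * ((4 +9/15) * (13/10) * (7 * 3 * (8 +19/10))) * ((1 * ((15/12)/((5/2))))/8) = -27.54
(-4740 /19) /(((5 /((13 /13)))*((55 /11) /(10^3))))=-189600 /19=-9978.95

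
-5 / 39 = -0.13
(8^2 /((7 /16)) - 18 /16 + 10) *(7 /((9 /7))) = 60823 /72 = 844.76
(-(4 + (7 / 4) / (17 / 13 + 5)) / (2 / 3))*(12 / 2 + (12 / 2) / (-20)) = -36.57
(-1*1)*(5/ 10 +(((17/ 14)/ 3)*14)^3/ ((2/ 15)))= -12287/ 9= -1365.22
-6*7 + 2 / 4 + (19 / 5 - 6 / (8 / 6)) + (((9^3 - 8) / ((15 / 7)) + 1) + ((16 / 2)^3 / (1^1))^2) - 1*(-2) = 3936619 / 15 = 262441.27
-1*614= -614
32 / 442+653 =144329 / 221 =653.07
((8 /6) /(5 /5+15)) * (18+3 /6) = 37 /24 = 1.54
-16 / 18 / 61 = -8 / 549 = -0.01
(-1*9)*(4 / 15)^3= -64 / 375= -0.17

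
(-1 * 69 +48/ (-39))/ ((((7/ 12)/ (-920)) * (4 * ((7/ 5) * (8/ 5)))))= 7874625/ 637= 12362.05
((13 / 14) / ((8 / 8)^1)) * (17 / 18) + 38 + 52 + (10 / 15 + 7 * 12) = 44237 / 252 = 175.54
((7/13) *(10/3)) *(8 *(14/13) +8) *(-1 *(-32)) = 161280/169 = 954.32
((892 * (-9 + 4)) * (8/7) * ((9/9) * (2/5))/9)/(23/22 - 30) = 313984/40131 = 7.82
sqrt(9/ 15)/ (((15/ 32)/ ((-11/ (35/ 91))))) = -4576 * sqrt(15)/ 375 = -47.26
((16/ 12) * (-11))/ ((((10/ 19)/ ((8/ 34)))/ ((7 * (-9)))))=35112/ 85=413.08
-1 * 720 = -720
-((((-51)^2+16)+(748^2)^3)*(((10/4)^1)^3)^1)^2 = -479335065119781245089486192829058765625/64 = -7489610392496581954523222000000000000.00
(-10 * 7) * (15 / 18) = -175 / 3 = -58.33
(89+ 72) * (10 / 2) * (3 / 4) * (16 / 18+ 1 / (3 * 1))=8855 / 12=737.92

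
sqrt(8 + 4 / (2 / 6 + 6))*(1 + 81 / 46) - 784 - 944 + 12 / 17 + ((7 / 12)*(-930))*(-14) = 127*sqrt(779) / 437 + 99751 / 17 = 5875.82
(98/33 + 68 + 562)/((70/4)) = 5968/165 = 36.17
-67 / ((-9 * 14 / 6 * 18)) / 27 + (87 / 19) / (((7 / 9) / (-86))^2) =75990403207 / 1357398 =55982.40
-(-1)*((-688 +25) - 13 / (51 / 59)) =-34580 / 51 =-678.04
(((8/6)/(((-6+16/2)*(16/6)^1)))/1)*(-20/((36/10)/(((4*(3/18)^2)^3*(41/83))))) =-1025/1089126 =-0.00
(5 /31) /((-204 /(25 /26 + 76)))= -3335 /54808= -0.06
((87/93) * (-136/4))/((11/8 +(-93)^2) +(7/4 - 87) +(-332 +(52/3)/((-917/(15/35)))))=-50633072/13106397589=-0.00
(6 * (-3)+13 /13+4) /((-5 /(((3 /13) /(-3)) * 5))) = -1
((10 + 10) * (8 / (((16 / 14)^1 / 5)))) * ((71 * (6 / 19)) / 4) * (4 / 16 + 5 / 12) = 2615.79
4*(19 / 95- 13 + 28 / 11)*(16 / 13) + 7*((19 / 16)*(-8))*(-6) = 249189 / 715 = 348.52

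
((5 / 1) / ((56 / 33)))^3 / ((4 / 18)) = 40429125 / 351232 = 115.11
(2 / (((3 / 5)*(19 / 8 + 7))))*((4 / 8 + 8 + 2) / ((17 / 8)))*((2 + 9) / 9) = 4928 / 2295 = 2.15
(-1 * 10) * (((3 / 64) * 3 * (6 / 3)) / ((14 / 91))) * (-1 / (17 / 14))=4095 / 272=15.06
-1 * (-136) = 136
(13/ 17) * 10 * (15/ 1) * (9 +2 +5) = 31200/ 17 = 1835.29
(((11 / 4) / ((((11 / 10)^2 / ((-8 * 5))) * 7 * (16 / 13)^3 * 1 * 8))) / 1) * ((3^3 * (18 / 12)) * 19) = -670.04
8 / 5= 1.60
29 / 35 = 0.83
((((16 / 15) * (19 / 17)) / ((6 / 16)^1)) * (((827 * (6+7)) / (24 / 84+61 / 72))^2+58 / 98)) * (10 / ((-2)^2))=1749397310169695168 / 2444329377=715696225.98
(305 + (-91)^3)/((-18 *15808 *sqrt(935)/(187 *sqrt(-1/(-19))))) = 376633 *sqrt(17765)/13515840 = 3.71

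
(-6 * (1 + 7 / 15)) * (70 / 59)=-616 / 59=-10.44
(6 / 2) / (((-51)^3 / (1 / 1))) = -1 / 44217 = -0.00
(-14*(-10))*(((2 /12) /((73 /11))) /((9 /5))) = 3850 /1971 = 1.95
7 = 7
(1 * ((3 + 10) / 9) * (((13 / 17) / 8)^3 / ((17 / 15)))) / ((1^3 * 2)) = 142805 / 256576512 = 0.00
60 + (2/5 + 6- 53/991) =328747/4955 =66.35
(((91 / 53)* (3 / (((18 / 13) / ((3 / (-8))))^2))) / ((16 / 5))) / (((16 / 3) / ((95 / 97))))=7305025 / 336920576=0.02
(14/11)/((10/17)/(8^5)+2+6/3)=3899392/12255287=0.32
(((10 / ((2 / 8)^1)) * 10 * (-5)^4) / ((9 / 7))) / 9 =1750000 / 81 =21604.94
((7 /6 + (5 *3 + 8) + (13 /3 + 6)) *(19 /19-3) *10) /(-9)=230 /3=76.67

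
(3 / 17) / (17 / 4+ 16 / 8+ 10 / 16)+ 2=1894 / 935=2.03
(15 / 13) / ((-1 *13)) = -15 / 169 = -0.09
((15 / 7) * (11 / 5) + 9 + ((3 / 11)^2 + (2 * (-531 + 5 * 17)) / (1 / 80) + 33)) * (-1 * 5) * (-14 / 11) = -604022900 / 1331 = -453811.34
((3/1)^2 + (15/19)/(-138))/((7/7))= 7861/874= 8.99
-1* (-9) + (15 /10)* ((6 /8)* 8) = 18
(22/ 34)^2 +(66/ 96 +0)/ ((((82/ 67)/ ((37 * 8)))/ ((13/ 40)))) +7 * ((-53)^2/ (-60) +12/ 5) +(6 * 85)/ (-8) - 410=-4153077181/ 5687520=-730.21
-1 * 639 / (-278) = 639 / 278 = 2.30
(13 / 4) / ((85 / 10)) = 13 / 34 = 0.38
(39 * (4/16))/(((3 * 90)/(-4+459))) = 1183/72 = 16.43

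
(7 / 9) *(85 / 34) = 35 / 18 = 1.94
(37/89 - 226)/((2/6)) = -60231/89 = -676.75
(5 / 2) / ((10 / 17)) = 17 / 4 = 4.25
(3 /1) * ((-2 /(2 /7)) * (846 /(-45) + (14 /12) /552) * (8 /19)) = 2179051 /13110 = 166.21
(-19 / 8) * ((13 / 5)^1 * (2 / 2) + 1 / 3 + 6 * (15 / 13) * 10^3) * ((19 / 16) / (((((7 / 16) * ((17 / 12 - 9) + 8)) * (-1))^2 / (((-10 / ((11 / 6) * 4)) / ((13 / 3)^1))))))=421248809088 / 2277275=184979.33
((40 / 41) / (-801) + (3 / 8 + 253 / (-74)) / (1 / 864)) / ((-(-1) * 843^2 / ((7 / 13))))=-22369854556 / 11225781852129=-0.00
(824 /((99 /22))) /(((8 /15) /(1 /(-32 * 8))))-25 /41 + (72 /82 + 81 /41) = 14213 /15744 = 0.90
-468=-468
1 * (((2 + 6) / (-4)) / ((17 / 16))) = -32 / 17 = -1.88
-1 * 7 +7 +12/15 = 0.80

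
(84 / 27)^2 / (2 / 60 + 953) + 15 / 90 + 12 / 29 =26443939 / 44773506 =0.59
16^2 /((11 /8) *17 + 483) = 2048 /4051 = 0.51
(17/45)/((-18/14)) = -119/405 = -0.29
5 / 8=0.62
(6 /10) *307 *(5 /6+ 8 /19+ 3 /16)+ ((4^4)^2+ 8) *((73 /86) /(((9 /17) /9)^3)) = 3573111560375 /13072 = 273340847.64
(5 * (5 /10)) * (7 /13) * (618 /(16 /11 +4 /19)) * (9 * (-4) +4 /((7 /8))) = -5919925 /377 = -15702.72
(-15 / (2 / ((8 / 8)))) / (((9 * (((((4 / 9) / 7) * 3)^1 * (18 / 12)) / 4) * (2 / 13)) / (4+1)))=-2275 / 6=-379.17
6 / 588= 1 / 98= 0.01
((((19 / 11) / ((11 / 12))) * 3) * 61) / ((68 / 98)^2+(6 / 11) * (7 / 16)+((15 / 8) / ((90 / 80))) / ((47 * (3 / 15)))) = 113002277472 / 294087299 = 384.25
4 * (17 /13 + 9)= 536 /13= 41.23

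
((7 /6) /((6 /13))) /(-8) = -91 /288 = -0.32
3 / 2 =1.50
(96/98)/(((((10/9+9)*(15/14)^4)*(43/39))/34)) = 60928/26875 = 2.27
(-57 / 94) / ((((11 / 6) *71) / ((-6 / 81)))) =38 / 110121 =0.00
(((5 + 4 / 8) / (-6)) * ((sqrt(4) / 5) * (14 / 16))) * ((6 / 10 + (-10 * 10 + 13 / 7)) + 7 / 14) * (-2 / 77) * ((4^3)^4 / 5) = -7122976768 / 2625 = -2713514.96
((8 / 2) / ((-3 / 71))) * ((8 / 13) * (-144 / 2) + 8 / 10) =4118.73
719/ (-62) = -11.60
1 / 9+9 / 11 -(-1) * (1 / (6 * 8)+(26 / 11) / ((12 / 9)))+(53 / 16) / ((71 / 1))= 155735 / 56232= 2.77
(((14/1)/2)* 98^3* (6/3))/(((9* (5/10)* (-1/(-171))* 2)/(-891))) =-223068151152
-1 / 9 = -0.11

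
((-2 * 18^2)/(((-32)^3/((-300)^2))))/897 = 151875/76544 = 1.98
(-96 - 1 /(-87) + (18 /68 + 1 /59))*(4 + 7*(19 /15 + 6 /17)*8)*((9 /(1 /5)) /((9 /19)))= -3831757177106 /4450311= -861008.85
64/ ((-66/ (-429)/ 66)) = 27456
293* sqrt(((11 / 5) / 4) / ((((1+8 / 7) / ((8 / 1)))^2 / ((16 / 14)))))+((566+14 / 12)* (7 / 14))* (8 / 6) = 1245.36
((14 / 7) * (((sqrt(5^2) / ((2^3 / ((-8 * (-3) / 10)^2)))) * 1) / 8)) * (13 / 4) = 117 / 40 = 2.92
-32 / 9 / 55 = -32 / 495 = -0.06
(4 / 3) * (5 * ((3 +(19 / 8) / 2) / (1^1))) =335 / 12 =27.92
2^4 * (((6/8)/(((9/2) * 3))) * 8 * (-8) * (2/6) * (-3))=512/9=56.89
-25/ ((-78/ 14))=175/ 39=4.49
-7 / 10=-0.70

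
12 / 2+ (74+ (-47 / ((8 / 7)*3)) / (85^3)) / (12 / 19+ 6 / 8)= 23044420249 / 386898750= 59.56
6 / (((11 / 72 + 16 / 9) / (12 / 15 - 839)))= -1810512 / 695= -2605.05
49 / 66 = 0.74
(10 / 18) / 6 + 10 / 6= 95 / 54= 1.76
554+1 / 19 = 10527 / 19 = 554.05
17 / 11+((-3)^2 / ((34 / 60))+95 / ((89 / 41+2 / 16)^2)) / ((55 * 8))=688146463 / 424122732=1.62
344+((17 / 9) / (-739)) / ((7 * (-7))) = 112109273 / 325899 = 344.00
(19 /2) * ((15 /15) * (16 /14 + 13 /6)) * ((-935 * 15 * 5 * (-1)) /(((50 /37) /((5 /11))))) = 41529725 /56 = 741602.23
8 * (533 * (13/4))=13858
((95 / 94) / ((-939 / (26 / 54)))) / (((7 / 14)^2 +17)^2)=-9880 / 5673164751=-0.00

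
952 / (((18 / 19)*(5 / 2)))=18088 / 45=401.96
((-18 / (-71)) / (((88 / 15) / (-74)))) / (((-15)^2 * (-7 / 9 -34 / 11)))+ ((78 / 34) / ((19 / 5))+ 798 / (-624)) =-3066771031 / 4567336280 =-0.67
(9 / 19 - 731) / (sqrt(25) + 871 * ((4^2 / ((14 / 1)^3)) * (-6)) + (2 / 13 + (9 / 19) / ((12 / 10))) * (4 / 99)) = 1225440216 / 42691991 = 28.70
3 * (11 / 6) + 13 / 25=301 / 50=6.02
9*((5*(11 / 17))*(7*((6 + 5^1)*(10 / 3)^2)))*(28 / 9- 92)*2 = -677600000 / 153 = -4428758.17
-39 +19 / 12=-37.42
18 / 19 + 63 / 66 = 795 / 418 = 1.90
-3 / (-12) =1 / 4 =0.25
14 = 14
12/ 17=0.71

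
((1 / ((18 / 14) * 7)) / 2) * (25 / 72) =0.02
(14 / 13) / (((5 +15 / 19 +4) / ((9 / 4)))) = 399 / 1612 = 0.25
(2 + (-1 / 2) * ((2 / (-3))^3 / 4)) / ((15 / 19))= 209 / 81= 2.58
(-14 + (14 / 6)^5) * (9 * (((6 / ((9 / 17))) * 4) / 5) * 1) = 364616 / 81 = 4501.43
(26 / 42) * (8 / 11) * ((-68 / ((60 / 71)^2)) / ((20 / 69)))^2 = 50504521638493 / 1039500000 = 48585.40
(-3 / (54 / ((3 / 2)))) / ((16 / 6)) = -1 / 32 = -0.03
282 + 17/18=5093/18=282.94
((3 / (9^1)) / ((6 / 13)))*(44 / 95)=286 / 855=0.33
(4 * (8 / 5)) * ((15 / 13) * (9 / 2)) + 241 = 3565 / 13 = 274.23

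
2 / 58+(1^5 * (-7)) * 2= -405 / 29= -13.97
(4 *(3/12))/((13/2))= 2/13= 0.15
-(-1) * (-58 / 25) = -58 / 25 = -2.32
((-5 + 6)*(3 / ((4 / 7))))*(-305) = -6405 / 4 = -1601.25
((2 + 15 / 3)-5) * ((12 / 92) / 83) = 6 / 1909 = 0.00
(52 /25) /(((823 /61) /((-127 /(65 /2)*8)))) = -495808 /102875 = -4.82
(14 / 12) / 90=7 / 540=0.01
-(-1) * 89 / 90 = 89 / 90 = 0.99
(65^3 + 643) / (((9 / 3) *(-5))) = -91756 / 5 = -18351.20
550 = 550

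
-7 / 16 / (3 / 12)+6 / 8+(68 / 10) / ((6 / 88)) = 1481 / 15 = 98.73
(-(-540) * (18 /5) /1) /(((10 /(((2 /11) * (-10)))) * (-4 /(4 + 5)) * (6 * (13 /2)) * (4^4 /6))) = 2187 /4576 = 0.48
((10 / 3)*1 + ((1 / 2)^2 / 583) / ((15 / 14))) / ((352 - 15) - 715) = -58307 / 6611220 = -0.01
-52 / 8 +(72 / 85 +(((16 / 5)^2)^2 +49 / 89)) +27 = 239725811 / 1891250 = 126.76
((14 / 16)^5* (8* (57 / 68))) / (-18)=-319333 / 1671168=-0.19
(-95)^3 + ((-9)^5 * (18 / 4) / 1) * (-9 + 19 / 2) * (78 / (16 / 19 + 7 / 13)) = -5704100903 / 682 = -8363784.32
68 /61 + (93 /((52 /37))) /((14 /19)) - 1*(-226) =14073831 /44408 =316.92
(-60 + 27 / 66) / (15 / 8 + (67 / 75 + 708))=-393300 / 4691071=-0.08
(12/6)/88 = 1/44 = 0.02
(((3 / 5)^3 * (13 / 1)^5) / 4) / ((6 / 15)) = 10024911 / 200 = 50124.56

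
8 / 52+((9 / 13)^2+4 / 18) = 1301 / 1521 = 0.86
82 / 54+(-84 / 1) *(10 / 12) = -1849 / 27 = -68.48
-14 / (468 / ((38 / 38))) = -7 / 234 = -0.03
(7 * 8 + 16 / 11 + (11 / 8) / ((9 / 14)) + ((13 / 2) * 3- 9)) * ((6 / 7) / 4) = 27757 / 1848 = 15.02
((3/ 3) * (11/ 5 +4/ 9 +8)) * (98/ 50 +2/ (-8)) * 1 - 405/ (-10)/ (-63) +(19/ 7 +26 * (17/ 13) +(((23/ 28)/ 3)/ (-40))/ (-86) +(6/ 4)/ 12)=392974823/ 7224000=54.40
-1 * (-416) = 416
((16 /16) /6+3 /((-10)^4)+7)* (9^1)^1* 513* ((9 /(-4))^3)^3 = -128196994663958139 /2621440000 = -48903272.50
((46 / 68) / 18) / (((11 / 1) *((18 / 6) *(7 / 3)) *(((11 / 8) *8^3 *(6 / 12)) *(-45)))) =-0.00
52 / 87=0.60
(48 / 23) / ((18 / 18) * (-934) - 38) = -4 / 1863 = -0.00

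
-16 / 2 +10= 2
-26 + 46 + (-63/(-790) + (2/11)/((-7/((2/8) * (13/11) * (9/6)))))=26856517/1338260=20.07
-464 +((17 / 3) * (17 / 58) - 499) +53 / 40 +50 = -3166849 / 3480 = -910.01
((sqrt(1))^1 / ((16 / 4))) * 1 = 0.25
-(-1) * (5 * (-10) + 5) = -45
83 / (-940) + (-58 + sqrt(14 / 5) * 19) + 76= 16837 / 940 + 19 * sqrt(70) / 5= 49.70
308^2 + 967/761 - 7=72187144/761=94858.27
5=5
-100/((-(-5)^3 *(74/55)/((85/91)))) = -1870/3367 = -0.56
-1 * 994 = -994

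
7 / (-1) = -7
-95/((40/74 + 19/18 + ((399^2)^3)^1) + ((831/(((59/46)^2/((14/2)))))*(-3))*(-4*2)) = -220242870/9354393320896335799897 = -0.00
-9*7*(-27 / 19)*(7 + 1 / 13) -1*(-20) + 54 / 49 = 7923506 / 12103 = 654.67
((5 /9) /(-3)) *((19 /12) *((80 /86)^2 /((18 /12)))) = -76000 /449307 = -0.17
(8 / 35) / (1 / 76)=608 / 35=17.37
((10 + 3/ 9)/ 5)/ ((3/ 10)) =62/ 9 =6.89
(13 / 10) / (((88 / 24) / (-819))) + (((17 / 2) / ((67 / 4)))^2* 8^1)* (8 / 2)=-139314029 / 493790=-282.13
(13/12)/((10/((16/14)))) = 0.12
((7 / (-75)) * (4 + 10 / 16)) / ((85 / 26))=-3367 / 25500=-0.13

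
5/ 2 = 2.50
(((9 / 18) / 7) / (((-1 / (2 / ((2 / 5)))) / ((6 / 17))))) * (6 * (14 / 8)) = -45 / 34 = -1.32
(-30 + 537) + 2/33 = 16733/33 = 507.06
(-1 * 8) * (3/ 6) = -4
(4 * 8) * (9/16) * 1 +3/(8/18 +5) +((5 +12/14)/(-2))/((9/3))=5167/294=17.57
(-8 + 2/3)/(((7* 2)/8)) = -88/21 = -4.19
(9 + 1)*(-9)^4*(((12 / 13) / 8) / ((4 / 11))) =1082565 / 52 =20818.56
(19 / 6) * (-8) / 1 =-76 / 3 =-25.33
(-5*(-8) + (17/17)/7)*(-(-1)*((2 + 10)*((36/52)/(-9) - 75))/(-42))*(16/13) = 8776192/8281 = 1059.80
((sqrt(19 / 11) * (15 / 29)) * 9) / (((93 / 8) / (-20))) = -7200 * sqrt(209) / 9889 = -10.53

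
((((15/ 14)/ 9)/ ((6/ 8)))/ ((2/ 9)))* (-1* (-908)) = 4540/ 7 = 648.57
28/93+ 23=23.30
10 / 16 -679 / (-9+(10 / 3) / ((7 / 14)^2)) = -16231 / 104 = -156.07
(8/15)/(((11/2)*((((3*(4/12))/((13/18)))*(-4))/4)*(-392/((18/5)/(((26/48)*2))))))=8/13475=0.00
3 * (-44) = -132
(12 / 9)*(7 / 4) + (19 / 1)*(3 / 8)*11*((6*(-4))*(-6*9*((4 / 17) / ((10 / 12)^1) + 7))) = 188623513 / 255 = 739700.05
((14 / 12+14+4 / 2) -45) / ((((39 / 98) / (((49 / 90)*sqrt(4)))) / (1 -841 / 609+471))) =-566108123 / 15795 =-35840.97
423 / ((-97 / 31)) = -13113 / 97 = -135.19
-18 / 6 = -3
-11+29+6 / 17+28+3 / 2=1627 / 34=47.85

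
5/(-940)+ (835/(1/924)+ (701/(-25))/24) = 21757394903/28200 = 771538.83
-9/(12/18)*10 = -135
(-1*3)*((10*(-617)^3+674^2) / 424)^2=-4136225837907822987 / 44944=-92030656770821.98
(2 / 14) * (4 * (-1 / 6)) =-2 / 21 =-0.10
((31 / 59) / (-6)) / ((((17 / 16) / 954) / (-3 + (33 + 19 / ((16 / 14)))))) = -3677034 / 1003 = -3666.04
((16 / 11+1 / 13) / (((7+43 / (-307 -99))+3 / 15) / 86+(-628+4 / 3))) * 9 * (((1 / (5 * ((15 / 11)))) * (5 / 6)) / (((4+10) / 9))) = -7373511 / 4266173561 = -0.00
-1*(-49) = 49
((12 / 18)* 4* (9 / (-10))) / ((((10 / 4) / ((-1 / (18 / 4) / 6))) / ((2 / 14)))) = 8 / 1575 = 0.01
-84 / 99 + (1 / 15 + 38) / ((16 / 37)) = 76719 / 880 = 87.18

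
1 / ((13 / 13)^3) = 1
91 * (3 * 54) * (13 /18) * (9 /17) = 95823 /17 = 5636.65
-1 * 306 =-306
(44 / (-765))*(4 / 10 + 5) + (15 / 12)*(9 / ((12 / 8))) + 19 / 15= 21563 / 2550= 8.46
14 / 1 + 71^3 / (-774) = -347075 / 774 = -448.42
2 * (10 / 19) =20 / 19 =1.05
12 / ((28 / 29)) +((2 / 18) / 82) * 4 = 32117 / 2583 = 12.43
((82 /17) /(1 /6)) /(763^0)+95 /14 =35.73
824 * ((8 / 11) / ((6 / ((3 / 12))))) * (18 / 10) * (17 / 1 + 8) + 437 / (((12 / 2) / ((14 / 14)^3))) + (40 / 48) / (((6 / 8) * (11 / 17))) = 237241 / 198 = 1198.19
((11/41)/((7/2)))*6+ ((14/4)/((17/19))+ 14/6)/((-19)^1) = 0.13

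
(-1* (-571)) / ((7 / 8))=4568 / 7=652.57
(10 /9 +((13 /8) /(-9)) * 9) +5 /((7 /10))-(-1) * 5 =5861 /504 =11.63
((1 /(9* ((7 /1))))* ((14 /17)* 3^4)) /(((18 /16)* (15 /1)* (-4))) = -4 /255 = -0.02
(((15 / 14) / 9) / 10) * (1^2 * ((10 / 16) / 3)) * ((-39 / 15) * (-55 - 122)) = 767 / 672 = 1.14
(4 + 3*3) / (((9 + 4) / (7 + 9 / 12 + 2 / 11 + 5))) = 569 / 44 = 12.93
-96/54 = -16/9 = -1.78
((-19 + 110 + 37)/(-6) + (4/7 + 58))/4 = 391/42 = 9.31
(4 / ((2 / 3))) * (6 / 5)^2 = 8.64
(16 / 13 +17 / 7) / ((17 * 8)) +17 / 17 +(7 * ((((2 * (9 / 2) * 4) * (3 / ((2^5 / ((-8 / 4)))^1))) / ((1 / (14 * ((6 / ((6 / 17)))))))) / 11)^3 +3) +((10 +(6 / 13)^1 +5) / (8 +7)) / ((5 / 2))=-4489835763451821 / 205905700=-21805300.99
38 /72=19 /36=0.53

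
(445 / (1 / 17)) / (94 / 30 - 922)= -113475 / 13783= -8.23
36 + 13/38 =1381/38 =36.34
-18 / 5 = -3.60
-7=-7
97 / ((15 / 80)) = 517.33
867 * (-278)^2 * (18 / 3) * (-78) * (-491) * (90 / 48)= 28869369996870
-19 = -19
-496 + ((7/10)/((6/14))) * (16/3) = -21928/45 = -487.29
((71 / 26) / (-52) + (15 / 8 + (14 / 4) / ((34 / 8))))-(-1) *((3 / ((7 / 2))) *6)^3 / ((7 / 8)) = 1090593906 / 6898073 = 158.10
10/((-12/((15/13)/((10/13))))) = -5/4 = -1.25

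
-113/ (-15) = 113/ 15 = 7.53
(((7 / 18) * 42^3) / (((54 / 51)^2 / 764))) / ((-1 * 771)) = -530131196 / 20817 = -25466.26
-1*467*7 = -3269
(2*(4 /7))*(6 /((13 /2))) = 96 /91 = 1.05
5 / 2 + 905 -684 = 447 / 2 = 223.50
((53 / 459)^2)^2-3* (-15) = 45.00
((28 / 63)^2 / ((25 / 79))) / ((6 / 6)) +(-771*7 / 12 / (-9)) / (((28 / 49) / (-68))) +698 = -42509369 / 8100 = -5248.07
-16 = -16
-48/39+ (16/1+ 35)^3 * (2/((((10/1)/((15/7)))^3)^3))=-131345769043/134296804096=-0.98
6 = 6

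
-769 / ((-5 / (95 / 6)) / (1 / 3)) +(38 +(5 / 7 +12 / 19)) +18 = 2080549 / 2394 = 869.07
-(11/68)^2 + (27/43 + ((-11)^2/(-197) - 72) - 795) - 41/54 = -917744458157/1057587408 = -867.77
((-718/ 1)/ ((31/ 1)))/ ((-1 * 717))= 718/ 22227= 0.03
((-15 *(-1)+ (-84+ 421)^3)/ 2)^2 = 366201192595456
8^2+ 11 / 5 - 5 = 306 / 5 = 61.20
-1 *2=-2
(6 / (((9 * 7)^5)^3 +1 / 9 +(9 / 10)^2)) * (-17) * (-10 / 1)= 918000 / 879732732574030927347535507129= 0.00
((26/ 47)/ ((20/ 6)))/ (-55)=-39/ 12925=-0.00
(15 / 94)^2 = 225 / 8836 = 0.03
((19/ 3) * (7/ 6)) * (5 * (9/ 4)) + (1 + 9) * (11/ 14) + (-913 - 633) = -81481/ 56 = -1455.02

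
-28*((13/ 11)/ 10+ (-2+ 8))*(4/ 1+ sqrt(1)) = -9422/ 11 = -856.55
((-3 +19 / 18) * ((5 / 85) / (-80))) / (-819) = -1 / 572832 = -0.00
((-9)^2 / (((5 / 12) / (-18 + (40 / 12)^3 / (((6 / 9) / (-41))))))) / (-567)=82648 / 105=787.12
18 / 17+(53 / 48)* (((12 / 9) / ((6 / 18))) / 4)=1765 / 816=2.16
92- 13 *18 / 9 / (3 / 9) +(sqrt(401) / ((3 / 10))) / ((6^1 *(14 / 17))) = 85 *sqrt(401) / 126 +14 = 27.51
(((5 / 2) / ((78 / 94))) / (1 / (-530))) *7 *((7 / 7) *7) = -3051475 / 39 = -78242.95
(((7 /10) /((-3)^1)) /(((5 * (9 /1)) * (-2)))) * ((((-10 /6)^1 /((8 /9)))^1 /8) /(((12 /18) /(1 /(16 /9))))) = -21 /40960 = -0.00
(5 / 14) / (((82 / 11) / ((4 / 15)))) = 11 / 861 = 0.01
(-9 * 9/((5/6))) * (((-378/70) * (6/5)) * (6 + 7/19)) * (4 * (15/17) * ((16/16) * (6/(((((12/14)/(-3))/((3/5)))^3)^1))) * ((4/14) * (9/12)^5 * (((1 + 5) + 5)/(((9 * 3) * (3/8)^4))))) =-1098820.18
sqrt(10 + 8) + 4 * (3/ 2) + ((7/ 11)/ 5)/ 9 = 3 * sqrt(2) + 2977/ 495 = 10.26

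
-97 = -97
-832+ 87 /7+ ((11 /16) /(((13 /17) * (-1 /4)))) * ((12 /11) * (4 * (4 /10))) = -375761 /455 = -825.85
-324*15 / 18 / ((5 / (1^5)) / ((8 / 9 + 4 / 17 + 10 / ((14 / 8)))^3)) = -785733016448 / 45499293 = -17269.13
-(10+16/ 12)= -34/ 3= -11.33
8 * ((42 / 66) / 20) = 14 / 55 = 0.25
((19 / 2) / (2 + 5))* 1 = 19 / 14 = 1.36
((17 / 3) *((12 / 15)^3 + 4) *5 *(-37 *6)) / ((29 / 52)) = -36894624 / 725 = -50889.14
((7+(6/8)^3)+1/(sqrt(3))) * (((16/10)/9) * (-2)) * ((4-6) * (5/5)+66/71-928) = 351808 * sqrt(3)/3195+522215/213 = 2642.43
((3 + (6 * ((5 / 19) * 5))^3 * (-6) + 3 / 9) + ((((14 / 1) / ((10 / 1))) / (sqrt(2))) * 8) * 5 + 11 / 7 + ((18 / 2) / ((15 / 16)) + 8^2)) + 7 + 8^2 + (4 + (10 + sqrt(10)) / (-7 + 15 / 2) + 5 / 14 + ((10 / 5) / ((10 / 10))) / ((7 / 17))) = -3995074871 / 1440390 + 2 * sqrt(10) + 28 * sqrt(2) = -2727.68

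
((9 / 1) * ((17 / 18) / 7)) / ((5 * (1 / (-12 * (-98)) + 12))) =1428 / 70565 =0.02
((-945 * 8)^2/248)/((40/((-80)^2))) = 1143072000/31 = 36873290.32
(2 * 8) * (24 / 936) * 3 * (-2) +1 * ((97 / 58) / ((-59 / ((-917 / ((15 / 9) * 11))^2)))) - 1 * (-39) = -4626263011 / 134570150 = -34.38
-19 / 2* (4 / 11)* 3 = -114 / 11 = -10.36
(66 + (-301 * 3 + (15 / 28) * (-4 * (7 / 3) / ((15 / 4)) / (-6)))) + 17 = -7378 / 9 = -819.78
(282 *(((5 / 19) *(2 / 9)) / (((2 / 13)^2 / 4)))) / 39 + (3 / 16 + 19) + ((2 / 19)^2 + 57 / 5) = 26527583 / 259920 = 102.06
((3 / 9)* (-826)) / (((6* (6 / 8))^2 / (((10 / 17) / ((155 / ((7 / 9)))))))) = -46256 / 1152549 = -0.04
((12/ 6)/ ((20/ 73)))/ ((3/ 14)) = 34.07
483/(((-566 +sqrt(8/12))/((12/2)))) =-2460402/480533-1449 * sqrt(6)/480533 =-5.13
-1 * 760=-760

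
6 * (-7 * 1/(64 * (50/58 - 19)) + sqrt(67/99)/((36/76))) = 609/16832 + 38 * sqrt(737)/99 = 10.46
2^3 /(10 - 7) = 8 /3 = 2.67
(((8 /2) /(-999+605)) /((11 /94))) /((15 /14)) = -2632 /32505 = -0.08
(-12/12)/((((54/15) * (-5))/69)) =23/6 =3.83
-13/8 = -1.62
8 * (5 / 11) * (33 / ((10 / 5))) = 60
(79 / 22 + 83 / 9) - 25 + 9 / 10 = -5587 / 495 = -11.29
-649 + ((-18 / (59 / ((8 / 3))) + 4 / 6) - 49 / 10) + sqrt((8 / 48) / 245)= -1157663 / 1770 + sqrt(30) / 210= -654.02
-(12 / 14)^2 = -36 / 49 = -0.73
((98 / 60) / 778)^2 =2401 / 544755600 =0.00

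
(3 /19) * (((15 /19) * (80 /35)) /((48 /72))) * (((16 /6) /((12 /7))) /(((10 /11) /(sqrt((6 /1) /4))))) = 132 * sqrt(6) /361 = 0.90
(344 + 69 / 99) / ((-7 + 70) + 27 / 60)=227500 / 41877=5.43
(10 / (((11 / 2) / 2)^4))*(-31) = -79360 / 14641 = -5.42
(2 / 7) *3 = 6 / 7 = 0.86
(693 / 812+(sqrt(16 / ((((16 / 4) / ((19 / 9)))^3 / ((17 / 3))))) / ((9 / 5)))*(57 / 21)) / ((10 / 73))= 7227 / 1160+26353*sqrt(969) / 20412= 46.42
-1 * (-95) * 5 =475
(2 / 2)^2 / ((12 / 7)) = 7 / 12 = 0.58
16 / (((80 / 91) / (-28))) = -2548 / 5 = -509.60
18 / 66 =0.27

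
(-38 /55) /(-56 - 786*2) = 19 /44770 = 0.00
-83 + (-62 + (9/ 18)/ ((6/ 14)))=-863/ 6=-143.83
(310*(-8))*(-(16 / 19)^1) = 2088.42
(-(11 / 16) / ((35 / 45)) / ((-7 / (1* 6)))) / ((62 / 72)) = 2673 / 3038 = 0.88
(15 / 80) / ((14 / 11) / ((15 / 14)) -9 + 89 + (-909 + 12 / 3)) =-495 / 2174864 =-0.00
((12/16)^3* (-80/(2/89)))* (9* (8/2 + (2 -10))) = 108135/2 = 54067.50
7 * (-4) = -28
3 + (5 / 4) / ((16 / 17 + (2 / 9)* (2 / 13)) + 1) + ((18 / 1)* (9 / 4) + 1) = 709307 / 15716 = 45.13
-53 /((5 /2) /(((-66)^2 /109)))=-461736 /545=-847.22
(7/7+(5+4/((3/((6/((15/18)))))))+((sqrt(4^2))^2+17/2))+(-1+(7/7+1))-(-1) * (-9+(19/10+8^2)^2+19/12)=328237/75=4376.49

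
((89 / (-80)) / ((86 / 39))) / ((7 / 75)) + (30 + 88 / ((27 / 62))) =58948357 / 260064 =226.67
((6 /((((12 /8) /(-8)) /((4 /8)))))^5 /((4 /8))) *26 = -54525952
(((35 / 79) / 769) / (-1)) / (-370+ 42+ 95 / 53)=1855 / 1050324039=0.00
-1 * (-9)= 9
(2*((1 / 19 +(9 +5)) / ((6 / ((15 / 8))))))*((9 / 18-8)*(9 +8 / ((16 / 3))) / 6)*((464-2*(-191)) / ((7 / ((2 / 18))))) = -941175 / 608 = -1547.99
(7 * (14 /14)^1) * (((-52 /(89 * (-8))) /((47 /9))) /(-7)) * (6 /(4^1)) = -351 /16732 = -0.02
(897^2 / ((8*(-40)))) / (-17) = 804609 / 5440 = 147.91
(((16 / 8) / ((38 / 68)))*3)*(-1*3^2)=-1836 / 19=-96.63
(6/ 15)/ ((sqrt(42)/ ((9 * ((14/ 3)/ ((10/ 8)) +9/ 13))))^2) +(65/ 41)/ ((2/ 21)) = 385062549/ 12125750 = 31.76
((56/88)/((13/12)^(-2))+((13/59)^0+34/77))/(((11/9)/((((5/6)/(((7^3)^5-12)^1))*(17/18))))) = 2062525/6948606986919170496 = 0.00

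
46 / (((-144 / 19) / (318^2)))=-613766.50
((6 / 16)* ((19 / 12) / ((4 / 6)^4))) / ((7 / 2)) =1539 / 1792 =0.86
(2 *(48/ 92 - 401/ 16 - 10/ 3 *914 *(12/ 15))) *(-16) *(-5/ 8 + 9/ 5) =127741723/ 1380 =92566.47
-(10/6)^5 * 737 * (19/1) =-43759375/243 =-180079.73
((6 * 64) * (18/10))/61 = 3456/305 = 11.33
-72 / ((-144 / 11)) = 11 / 2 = 5.50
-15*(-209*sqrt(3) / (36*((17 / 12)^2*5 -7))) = 660*sqrt(3) / 23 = 49.70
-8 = -8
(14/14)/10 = 0.10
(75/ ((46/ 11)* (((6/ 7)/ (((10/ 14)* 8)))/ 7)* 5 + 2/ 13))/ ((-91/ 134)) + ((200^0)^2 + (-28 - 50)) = -62777/ 241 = -260.49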